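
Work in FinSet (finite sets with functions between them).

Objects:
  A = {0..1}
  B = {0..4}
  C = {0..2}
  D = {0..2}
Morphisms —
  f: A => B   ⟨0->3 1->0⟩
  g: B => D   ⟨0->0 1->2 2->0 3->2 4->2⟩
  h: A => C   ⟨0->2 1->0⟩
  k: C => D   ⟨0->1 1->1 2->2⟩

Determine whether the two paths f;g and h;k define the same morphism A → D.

Answer: DOES NOT COMMUTE

Work:
Path 1 = f;g:
  0 f=>3 g=>2
  1 f=>0 g=>0
  composite₁ = ⟨0->2 1->0⟩
Path 2 = h;k:
  0 h=>2 k=>2
  1 h=>0 k=>1
  composite₂ = ⟨0->2 1->1⟩
Equal? distinct morphisms ✗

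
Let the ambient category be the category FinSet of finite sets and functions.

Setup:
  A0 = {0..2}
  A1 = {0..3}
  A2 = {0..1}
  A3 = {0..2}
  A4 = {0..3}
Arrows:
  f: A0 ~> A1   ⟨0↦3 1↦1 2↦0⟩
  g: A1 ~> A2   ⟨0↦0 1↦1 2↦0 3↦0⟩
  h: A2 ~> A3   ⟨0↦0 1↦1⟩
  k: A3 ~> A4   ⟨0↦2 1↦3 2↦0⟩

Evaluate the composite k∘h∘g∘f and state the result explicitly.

  0 f~>3 g~>0 h~>0 k~>2
  1 f~>1 g~>1 h~>1 k~>3
  2 f~>0 g~>0 h~>0 k~>2
⟦path⟧: ⟨0↦2 1↦3 2↦2⟩

Answer: ⟨0↦2 1↦3 2↦2⟩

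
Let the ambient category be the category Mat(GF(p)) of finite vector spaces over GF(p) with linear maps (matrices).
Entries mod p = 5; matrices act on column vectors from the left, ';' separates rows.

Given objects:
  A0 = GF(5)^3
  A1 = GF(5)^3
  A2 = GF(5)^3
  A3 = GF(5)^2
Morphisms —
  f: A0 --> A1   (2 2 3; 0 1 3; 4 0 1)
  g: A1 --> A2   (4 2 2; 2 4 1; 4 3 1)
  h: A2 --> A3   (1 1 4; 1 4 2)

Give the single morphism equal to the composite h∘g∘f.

Answer: (2 2 2; 2 4 0)

Work:
  e0=⟨1,0,0⟩ f-->⟨2,0,4⟩ g-->⟨1,3,2⟩ h-->⟨2,2⟩
  e1=⟨0,1,0⟩ f-->⟨2,1,0⟩ g-->⟨0,3,1⟩ h-->⟨2,4⟩
  e2=⟨0,0,1⟩ f-->⟨3,3,1⟩ g-->⟨0,4,2⟩ h-->⟨2,0⟩
composite: (2 2 2; 2 4 0)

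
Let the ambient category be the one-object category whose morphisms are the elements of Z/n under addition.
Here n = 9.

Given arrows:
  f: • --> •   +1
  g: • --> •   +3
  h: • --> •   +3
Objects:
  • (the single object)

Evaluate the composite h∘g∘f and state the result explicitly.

  0 +1≡1 +3≡4 +3≡7  (mod 9)
composite: +7

Answer: +7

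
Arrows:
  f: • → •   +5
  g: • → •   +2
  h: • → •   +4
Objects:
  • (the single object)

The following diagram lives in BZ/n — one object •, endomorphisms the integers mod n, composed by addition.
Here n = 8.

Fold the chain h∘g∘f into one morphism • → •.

Answer: +3

Trace:
  0 +5≡5 +2≡7 +4≡3  (mod 8)
⟦path⟧: +3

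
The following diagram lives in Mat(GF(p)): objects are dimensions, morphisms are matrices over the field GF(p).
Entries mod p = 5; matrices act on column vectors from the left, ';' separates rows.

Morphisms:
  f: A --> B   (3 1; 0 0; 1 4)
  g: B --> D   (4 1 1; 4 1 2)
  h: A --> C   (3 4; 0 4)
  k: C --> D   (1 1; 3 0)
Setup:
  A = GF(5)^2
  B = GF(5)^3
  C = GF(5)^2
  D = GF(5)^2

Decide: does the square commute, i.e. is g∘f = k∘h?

Answer: COMMUTES

Derivation:
Along f;g (path 1):
  e0=(1,0) f-->(3,0,1) g-->(3,4)
  e1=(0,1) f-->(1,0,4) g-->(3,2)
  composite₁ = (3 3; 4 2)
Along h;k (path 2):
  e0=(1,0) h-->(3,0) k-->(3,4)
  e1=(0,1) h-->(4,4) k-->(3,2)
  composite₂ = (3 3; 4 2)
Equal? YES — commutes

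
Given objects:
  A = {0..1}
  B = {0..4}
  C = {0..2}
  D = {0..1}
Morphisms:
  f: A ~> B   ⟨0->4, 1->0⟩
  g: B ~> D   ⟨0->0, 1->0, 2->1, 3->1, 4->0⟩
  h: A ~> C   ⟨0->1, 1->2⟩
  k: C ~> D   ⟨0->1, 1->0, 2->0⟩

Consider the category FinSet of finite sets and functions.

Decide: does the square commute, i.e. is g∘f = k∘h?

Along f;g (path 1):
  0 f~>4 g~>0
  1 f~>0 g~>0
  result₁ = ⟨0->0, 1->0⟩
Along h;k (path 2):
  0 h~>1 k~>0
  1 h~>2 k~>0
  result₂ = ⟨0->0, 1->0⟩
Equal? YES — commutes

Answer: COMMUTES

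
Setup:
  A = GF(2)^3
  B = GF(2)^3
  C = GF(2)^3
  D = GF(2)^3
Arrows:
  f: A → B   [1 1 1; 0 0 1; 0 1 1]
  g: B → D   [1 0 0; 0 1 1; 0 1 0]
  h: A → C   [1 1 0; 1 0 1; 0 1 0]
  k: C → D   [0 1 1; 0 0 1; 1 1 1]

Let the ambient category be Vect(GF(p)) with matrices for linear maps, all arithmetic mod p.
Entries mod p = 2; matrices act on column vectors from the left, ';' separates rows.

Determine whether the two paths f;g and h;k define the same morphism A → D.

Answer: COMMUTES

Trace:
Along f;g (path 1):
  e0=⟨1,0,0⟩ f→⟨1,0,0⟩ g→⟨1,0,0⟩
  e1=⟨0,1,0⟩ f→⟨1,0,1⟩ g→⟨1,1,0⟩
  e2=⟨0,0,1⟩ f→⟨1,1,1⟩ g→⟨1,0,1⟩
  result₁ = [1 1 1; 0 1 0; 0 0 1]
Along h;k (path 2):
  e0=⟨1,0,0⟩ h→⟨1,1,0⟩ k→⟨1,0,0⟩
  e1=⟨0,1,0⟩ h→⟨1,0,1⟩ k→⟨1,1,0⟩
  e2=⟨0,0,1⟩ h→⟨0,1,0⟩ k→⟨1,0,1⟩
  result₂ = [1 1 1; 0 1 0; 0 0 1]
Equal? equal; square commutes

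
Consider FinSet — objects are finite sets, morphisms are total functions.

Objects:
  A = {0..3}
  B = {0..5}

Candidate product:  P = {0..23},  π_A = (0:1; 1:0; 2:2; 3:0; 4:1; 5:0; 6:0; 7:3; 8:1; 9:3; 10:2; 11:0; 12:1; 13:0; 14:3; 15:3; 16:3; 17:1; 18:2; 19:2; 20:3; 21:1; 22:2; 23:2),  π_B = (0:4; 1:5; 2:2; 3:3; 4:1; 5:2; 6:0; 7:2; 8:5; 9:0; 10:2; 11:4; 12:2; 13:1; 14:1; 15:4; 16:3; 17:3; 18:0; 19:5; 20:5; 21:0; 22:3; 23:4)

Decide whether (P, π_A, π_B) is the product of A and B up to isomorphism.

|A|·|B| = 4·6 = 24;  |P| = 24
Check the pairing map k ↦ (π_A(k), π_B(k)):
  0 : (1,4)
  1 : (0,5)
  2 : (2,2)
  3 : (0,3)
  4 : (1,1)
  5 : (0,2)
  6 : (0,0)
  7 : (3,2)
  8 : (1,5)
  9 : (3,0)
  10 : (2,2)  ✗ repeats pair of k=2
  11 : (0,4)
  12 : (1,2)
  13 : (0,1)
  14 : (3,1)
  15 : (3,4)
  16 : (3,3)
  17 : (1,3)
  18 : (2,0)
  19 : (2,5)
  20 : (3,5)
  21 : (1,0)
  22 : (2,3)
  23 : (2,4)
distinct pairs in image: 23 / 24 needed
  → (2,2) hit at k=2 and k=10

Answer: NOT A VALID PRODUCT — duplicate pair at indices 2,10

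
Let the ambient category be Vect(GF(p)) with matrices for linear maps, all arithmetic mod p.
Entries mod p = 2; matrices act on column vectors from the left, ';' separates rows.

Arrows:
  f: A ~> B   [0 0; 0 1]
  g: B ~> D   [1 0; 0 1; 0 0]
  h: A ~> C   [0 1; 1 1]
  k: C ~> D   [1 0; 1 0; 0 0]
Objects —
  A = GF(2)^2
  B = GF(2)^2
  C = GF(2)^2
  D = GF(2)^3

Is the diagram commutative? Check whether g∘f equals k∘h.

1) trace f;g:
  e0=[1,0] f~>[0,0] g~>[0,0,0]
  e1=[0,1] f~>[0,1] g~>[0,1,0]
  ⟦path⟧₁ = [0 0; 0 1; 0 0]
2) trace h;k:
  e0=[1,0] h~>[0,1] k~>[0,0,0]
  e1=[0,1] h~>[1,1] k~>[1,1,0]
  ⟦path⟧₂ = [0 1; 0 1; 0 0]
Equal? NO — does not commute

Answer: DOES NOT COMMUTE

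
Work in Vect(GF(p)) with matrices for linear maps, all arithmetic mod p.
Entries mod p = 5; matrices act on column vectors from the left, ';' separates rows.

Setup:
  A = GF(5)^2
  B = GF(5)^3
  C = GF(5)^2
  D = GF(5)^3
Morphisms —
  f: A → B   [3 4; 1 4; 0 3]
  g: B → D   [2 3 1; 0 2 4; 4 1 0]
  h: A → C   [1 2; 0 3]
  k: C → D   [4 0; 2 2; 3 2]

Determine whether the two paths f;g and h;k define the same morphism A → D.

Answer: DOES NOT COMMUTE

Trace:
Path 1 = f;g:
  e0=(1,0) f→(3,1,0) g→(4,2,3)
  e1=(0,1) f→(4,4,3) g→(3,0,0)
  ⟦path⟧₁ = [4 3; 2 0; 3 0]
Path 2 = h;k:
  e0=(1,0) h→(1,0) k→(4,2,3)
  e1=(0,1) h→(2,3) k→(3,0,2)
  ⟦path⟧₂ = [4 3; 2 0; 3 2]
Equal? distinct morphisms ✗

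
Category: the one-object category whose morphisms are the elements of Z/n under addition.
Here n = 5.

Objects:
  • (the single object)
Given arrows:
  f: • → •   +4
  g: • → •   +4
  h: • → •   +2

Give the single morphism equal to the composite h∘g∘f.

  0 +4≡4 +4≡3 +2≡0  (mod 5)
result: +0

Answer: +0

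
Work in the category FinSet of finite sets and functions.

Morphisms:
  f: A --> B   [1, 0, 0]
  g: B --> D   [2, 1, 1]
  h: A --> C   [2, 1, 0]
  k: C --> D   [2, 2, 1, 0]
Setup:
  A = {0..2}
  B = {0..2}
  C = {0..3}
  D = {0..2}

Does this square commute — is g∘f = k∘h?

1) trace f;g:
  0 f-->1 g-->1
  1 f-->0 g-->2
  2 f-->0 g-->2
  composite₁ = [1, 2, 2]
2) trace h;k:
  0 h-->2 k-->1
  1 h-->1 k-->2
  2 h-->0 k-->2
  composite₂ = [1, 2, 2]
Equal? same morphism ✓

Answer: COMMUTES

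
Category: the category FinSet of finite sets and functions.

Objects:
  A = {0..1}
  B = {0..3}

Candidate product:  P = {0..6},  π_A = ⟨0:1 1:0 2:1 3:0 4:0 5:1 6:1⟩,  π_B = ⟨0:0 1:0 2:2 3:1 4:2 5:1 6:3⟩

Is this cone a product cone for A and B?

|A|·|B| = 2·4 = 8;  |P| = 7
  → cardinalities differ; no bijection possible.

Answer: NOT A VALID PRODUCT — |P|=7 ≠ |A|·|B|=8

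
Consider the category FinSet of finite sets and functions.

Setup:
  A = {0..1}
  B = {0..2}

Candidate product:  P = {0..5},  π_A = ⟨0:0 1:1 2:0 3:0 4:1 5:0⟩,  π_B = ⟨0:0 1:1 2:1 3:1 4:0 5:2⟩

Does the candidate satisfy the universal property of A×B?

Answer: NOT A VALID PRODUCT — duplicate pair at indices 3,2

Work:
|A|·|B| = 2·3 = 6;  |P| = 6
Check the pairing map k ↦ (π_A(k), π_B(k)):
  0 : (0,0)
  1 : (1,1)
  2 : (0,1)
  3 : (0,1)  ✗ repeats pair of k=2
  4 : (1,0)
  5 : (0,2)
distinct pairs in image: 5 / 6 needed
  → (0,1) hit at k=2 and k=3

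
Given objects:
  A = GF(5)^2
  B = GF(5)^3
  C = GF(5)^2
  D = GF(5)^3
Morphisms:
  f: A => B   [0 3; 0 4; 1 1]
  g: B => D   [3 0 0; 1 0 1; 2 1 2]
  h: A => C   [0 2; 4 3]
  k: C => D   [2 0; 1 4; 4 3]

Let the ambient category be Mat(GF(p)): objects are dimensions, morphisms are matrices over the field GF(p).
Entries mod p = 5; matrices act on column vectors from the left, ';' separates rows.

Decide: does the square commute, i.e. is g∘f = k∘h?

Answer: COMMUTES

Trace:
Path 1 = f;g:
  e0=[1,0] f=>[0,0,1] g=>[0,1,2]
  e1=[0,1] f=>[3,4,1] g=>[4,4,2]
  result₁ = [0 4; 1 4; 2 2]
Path 2 = h;k:
  e0=[1,0] h=>[0,4] k=>[0,1,2]
  e1=[0,1] h=>[2,3] k=>[4,4,2]
  result₂ = [0 4; 1 4; 2 2]
Equal? same morphism ✓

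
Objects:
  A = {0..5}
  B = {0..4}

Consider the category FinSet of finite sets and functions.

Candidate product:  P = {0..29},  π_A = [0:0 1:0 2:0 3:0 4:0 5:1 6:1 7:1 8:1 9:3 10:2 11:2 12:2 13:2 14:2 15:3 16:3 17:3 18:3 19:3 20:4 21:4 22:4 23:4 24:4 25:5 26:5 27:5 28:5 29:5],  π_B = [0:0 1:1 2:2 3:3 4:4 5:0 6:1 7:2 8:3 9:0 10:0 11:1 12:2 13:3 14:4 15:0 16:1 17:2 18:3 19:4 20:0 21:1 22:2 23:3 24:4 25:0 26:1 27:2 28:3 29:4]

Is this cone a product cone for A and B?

Answer: NOT A VALID PRODUCT — duplicate pair at indices 15,9

Work:
|A|·|B| = 6·5 = 30;  |P| = 30
Check the pairing map k ↦ (π_A(k), π_B(k)):
  0 : (0,0)
  1 : (0,1)
  2 : (0,2)
  3 : (0,3)
  4 : (0,4)
  5 : (1,0)
  6 : (1,1)
  7 : (1,2)
  8 : (1,3)
  9 : (3,0)
  10 : (2,0)
  11 : (2,1)
  12 : (2,2)
  13 : (2,3)
  14 : (2,4)
  15 : (3,0)  ✗ repeats pair of k=9
  16 : (3,1)
  17 : (3,2)
  18 : (3,3)
  19 : (3,4)
  20 : (4,0)
  21 : (4,1)
  22 : (4,2)
  23 : (4,3)
  24 : (4,4)
  25 : (5,0)
  26 : (5,1)
  27 : (5,2)
  28 : (5,3)
  29 : (5,4)
distinct pairs in image: 29 / 30 needed
  → (3,0) hit at k=9 and k=15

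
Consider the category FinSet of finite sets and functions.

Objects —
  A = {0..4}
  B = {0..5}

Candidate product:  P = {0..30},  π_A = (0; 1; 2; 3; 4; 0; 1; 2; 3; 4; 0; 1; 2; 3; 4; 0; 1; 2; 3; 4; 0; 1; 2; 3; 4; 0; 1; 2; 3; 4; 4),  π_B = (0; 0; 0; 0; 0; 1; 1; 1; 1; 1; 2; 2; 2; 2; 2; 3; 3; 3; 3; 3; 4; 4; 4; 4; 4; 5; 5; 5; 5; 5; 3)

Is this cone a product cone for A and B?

Answer: NOT A VALID PRODUCT — |P|=31 ≠ |A|·|B|=30

Work:
|A|·|B| = 5·6 = 30;  |P| = 31
  → cardinalities differ; no bijection possible.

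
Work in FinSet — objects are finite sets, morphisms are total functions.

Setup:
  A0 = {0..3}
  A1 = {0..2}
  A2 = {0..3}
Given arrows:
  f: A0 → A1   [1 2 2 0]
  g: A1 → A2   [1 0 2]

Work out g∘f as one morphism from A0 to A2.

Answer: [0 2 2 1]

Work:
  0 f→1 g→0
  1 f→2 g→2
  2 f→2 g→2
  3 f→0 g→1
⟦path⟧: [0 2 2 1]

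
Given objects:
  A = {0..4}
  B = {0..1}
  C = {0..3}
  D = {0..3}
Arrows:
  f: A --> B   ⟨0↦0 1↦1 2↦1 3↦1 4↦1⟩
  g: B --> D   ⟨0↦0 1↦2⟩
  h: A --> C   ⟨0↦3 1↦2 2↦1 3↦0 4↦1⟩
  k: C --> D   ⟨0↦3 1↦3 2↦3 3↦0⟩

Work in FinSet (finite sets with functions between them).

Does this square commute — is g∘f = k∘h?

Answer: DOES NOT COMMUTE

Derivation:
1) trace f;g:
  0 f-->0 g-->0
  1 f-->1 g-->2
  2 f-->1 g-->2
  3 f-->1 g-->2
  4 f-->1 g-->2
  ⟦path⟧₁ = ⟨0↦0 1↦2 2↦2 3↦2 4↦2⟩
2) trace h;k:
  0 h-->3 k-->0
  1 h-->2 k-->3
  2 h-->1 k-->3
  3 h-->0 k-->3
  4 h-->1 k-->3
  ⟦path⟧₂ = ⟨0↦0 1↦3 2↦3 3↦3 4↦3⟩
Equal? NO — does not commute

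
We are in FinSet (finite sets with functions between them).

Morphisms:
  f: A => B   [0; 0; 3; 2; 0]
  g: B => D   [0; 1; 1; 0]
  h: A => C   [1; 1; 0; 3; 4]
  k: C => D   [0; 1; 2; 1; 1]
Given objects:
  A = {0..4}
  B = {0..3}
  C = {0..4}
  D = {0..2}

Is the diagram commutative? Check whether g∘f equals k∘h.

Along f;g (path 1):
  0 f=>0 g=>0
  1 f=>0 g=>0
  2 f=>3 g=>0
  3 f=>2 g=>1
  4 f=>0 g=>0
  ⟦path⟧₁ = [0; 0; 0; 1; 0]
Along h;k (path 2):
  0 h=>1 k=>1
  1 h=>1 k=>1
  2 h=>0 k=>0
  3 h=>3 k=>1
  4 h=>4 k=>1
  ⟦path⟧₂ = [1; 1; 0; 1; 1]
Equal? differ; not commutative

Answer: DOES NOT COMMUTE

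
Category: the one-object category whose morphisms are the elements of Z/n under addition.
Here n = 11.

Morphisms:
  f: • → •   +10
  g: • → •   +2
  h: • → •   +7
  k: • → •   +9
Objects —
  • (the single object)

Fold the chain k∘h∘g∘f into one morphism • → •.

Answer: +6

Trace:
  0 +10≡10 +2≡1 +7≡8 +9≡6  (mod 11)
⟦path⟧: +6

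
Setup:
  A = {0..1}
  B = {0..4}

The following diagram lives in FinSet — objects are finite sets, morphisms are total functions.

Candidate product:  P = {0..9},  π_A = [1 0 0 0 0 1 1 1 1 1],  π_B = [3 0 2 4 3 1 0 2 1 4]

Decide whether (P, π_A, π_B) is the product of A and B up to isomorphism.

|A|·|B| = 2·5 = 10;  |P| = 10
Check the pairing map k ↦ (π_A(k), π_B(k)):
  0 ↦ (1,3)
  1 ↦ (0,0)
  2 ↦ (0,2)
  3 ↦ (0,4)
  4 ↦ (0,3)
  5 ↦ (1,1)
  6 ↦ (1,0)
  7 ↦ (1,2)
  8 ↦ (1,1)  ✗ repeats pair of k=5
  9 ↦ (1,4)
distinct pairs in image: 9 / 10 needed
  → (1,1) hit at k=5 and k=8

Answer: NOT A VALID PRODUCT — duplicate pair at indices 8,5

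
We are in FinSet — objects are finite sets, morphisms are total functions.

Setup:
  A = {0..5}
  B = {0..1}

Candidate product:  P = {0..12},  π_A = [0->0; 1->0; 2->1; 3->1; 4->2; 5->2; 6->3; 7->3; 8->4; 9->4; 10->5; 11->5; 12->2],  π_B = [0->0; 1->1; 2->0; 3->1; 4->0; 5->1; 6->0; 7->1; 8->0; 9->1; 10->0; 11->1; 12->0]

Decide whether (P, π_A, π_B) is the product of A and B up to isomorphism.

|A|·|B| = 6·2 = 12;  |P| = 13
  → cardinalities differ; no bijection possible.

Answer: NOT A VALID PRODUCT — |P|=13 ≠ |A|·|B|=12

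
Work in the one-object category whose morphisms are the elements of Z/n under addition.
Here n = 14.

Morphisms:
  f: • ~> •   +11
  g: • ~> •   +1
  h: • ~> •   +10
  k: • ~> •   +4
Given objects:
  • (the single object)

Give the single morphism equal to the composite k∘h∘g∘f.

Answer: +12

Derivation:
  0 +11≡11 +1≡12 +10≡8 +4≡12  (mod 14)
result: +12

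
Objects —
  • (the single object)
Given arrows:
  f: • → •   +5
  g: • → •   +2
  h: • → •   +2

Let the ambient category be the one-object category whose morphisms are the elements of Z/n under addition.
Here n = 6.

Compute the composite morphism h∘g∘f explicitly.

  0 +5≡5 +2≡1 +2≡3  (mod 6)
⟦path⟧: +3

Answer: +3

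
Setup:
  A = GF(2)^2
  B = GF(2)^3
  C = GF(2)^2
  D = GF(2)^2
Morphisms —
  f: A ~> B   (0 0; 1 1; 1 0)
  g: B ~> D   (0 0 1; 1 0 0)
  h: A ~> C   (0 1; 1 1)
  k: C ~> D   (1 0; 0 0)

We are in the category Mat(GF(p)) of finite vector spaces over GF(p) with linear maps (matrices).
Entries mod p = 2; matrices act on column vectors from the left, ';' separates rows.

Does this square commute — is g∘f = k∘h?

Along f;g (path 1):
  e0=(1,0) f~>(0,1,1) g~>(1,0)
  e1=(0,1) f~>(0,1,0) g~>(0,0)
  composite₁ = (1 0; 0 0)
Along h;k (path 2):
  e0=(1,0) h~>(0,1) k~>(0,0)
  e1=(0,1) h~>(1,1) k~>(1,0)
  composite₂ = (0 1; 0 0)
Equal? differ; not commutative

Answer: DOES NOT COMMUTE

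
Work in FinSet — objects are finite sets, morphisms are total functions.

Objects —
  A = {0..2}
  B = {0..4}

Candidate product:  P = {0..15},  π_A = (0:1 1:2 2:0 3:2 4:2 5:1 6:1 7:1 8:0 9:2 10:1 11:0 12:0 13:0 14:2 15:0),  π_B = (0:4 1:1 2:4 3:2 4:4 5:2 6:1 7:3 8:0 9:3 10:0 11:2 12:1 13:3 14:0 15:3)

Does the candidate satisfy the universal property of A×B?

|A|·|B| = 3·5 = 15;  |P| = 16
  → cardinalities differ; no bijection possible.

Answer: NOT A VALID PRODUCT — |P|=16 ≠ |A|·|B|=15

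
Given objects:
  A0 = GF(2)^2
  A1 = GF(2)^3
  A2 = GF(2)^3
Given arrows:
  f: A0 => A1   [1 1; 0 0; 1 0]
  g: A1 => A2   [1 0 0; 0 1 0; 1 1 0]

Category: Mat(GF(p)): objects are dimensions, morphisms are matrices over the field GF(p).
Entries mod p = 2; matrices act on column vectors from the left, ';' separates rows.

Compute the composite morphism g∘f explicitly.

Answer: [1 1; 0 0; 1 1]

Trace:
  e0=[1,0] f=>[1,0,1] g=>[1,0,1]
  e1=[0,1] f=>[1,0,0] g=>[1,0,1]
result: [1 1; 0 0; 1 1]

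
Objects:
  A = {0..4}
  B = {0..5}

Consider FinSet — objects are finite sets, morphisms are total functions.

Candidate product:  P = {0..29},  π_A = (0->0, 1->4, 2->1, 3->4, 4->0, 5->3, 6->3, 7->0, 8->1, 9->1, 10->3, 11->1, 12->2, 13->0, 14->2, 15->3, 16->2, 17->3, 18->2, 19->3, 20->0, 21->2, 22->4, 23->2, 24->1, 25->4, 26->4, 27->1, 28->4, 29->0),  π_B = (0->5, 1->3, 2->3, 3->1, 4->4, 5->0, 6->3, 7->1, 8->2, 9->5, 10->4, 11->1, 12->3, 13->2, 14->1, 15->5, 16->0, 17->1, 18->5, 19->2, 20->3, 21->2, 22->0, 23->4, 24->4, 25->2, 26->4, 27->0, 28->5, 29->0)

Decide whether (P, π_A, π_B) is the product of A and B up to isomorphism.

|A|·|B| = 5·6 = 30;  |P| = 30
Check the pairing map k ↦ (π_A(k), π_B(k)):
  0 -> (0,5)
  1 -> (4,3)
  2 -> (1,3)
  3 -> (4,1)
  4 -> (0,4)
  5 -> (3,0)
  6 -> (3,3)
  7 -> (0,1)
  8 -> (1,2)
  9 -> (1,5)
  10 -> (3,4)
  11 -> (1,1)
  12 -> (2,3)
  13 -> (0,2)
  14 -> (2,1)
  15 -> (3,5)
  16 -> (2,0)
  17 -> (3,1)
  18 -> (2,5)
  19 -> (3,2)
  20 -> (0,3)
  21 -> (2,2)
  22 -> (4,0)
  23 -> (2,4)
  24 -> (1,4)
  25 -> (4,2)
  26 -> (4,4)
  27 -> (1,0)
  28 -> (4,5)
  29 -> (0,0)
distinct pairs in image: 30 / 30 needed
  → bijection onto A×B; projections well-typed.

Answer: VALID PRODUCT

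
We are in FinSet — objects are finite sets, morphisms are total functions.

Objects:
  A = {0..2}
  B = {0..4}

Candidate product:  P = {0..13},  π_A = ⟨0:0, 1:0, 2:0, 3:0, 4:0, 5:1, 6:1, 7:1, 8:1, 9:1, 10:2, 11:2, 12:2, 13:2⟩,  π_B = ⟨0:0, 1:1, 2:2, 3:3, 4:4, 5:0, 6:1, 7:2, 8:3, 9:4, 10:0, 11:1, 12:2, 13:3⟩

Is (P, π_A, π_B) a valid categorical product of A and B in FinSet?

|A|·|B| = 3·5 = 15;  |P| = 14
  → cardinalities differ; no bijection possible.

Answer: NOT A VALID PRODUCT — |P|=14 ≠ |A|·|B|=15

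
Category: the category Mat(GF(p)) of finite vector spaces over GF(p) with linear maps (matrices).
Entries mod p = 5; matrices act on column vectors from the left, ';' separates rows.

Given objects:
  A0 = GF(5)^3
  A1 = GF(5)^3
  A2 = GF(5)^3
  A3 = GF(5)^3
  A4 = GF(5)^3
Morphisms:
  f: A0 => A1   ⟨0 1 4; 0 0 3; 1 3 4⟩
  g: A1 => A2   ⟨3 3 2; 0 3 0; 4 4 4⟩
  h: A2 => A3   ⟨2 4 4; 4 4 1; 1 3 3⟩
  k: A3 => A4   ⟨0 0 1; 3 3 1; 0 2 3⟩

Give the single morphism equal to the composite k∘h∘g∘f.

Answer: ⟨4 2 3; 0 4 1; 1 0 1⟩

Derivation:
  e0=(1,0,0) f=>(0,0,1) g=>(2,0,4) h=>(0,2,4) k=>(4,0,1)
  e1=(0,1,0) f=>(1,0,3) g=>(4,0,1) h=>(2,2,2) k=>(2,4,0)
  e2=(0,0,1) f=>(4,3,4) g=>(4,4,4) h=>(0,1,3) k=>(3,1,1)
⟦path⟧: ⟨4 2 3; 0 4 1; 1 0 1⟩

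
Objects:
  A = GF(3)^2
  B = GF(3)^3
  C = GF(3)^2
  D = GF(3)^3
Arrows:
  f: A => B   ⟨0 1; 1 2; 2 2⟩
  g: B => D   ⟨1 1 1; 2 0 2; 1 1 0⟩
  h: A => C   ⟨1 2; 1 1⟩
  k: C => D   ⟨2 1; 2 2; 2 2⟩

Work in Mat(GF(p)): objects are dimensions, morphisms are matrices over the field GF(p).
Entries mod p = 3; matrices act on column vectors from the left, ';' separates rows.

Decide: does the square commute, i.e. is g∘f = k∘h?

1) trace f;g:
  e0=[1,0] f=>[0,1,2] g=>[0,1,1]
  e1=[0,1] f=>[1,2,2] g=>[2,0,0]
  composite₁ = ⟨0 2; 1 0; 1 0⟩
2) trace h;k:
  e0=[1,0] h=>[1,1] k=>[0,1,1]
  e1=[0,1] h=>[2,1] k=>[2,0,0]
  composite₂ = ⟨0 2; 1 0; 1 0⟩
Equal? equal; square commutes

Answer: COMMUTES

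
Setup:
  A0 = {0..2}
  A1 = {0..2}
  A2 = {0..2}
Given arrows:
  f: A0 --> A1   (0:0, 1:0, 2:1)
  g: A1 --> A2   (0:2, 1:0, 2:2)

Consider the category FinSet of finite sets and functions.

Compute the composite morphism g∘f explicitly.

Answer: (0:2, 1:2, 2:0)

Work:
  0 f-->0 g-->2
  1 f-->0 g-->2
  2 f-->1 g-->0
result: (0:2, 1:2, 2:0)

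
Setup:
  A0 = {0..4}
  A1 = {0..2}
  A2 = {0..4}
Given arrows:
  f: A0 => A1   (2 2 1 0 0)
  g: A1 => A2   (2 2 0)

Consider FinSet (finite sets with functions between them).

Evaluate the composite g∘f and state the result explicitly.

Answer: (0 0 2 2 2)

Trace:
  0 f=>2 g=>0
  1 f=>2 g=>0
  2 f=>1 g=>2
  3 f=>0 g=>2
  4 f=>0 g=>2
result: (0 0 2 2 2)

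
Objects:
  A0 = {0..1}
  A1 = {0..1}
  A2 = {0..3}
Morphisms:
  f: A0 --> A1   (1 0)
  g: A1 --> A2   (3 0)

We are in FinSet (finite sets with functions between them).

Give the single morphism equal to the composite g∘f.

  0 f-->1 g-->0
  1 f-->0 g-->3
⟦path⟧: (0 3)

Answer: (0 3)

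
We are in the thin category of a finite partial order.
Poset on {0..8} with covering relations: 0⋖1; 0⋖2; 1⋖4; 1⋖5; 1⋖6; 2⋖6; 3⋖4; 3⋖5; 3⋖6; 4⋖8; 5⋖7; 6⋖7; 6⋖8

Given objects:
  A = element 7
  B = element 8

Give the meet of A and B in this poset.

Lower bounds of A=7 and B=8: {0,1,2,3,6}
  0 ≤ 6
  1 ≤ 6
  2 ≤ 6
  3 ≤ 6
  6 ≤ 6
glb = 6

Answer: A∧B = 6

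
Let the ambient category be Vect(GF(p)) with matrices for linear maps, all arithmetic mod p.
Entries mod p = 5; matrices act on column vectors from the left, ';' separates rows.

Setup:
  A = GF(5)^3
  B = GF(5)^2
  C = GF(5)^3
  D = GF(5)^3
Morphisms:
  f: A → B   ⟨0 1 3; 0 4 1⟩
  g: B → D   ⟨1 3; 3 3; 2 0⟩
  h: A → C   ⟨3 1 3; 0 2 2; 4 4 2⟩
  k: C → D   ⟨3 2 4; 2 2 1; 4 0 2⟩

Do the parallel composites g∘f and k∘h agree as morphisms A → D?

Along f;g (path 1):
  e0=(1,0,0) f→(0,0) g→(0,0,0)
  e1=(0,1,0) f→(1,4) g→(3,0,2)
  e2=(0,0,1) f→(3,1) g→(1,2,1)
  composite₁ = ⟨0 3 1; 0 0 2; 0 2 1⟩
Along h;k (path 2):
  e0=(1,0,0) h→(3,0,4) k→(0,0,0)
  e1=(0,1,0) h→(1,2,4) k→(3,0,2)
  e2=(0,0,1) h→(3,2,2) k→(1,2,1)
  composite₂ = ⟨0 3 1; 0 0 2; 0 2 1⟩
Equal? same morphism ✓

Answer: COMMUTES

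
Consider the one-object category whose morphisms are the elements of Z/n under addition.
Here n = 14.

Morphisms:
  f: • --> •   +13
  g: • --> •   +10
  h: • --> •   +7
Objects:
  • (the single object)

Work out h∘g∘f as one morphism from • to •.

  0 +13≡13 +10≡9 +7≡2  (mod 14)
composite: +2

Answer: +2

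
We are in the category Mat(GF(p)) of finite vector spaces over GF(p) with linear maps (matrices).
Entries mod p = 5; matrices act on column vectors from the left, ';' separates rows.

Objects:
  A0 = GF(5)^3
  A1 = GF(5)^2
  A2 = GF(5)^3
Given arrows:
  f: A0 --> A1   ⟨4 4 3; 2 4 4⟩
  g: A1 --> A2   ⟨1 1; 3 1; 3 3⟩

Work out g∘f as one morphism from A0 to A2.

Answer: ⟨1 3 2; 4 1 3; 3 4 1⟩

Trace:
  e0=⟨1,0,0⟩ f-->⟨4,2⟩ g-->⟨1,4,3⟩
  e1=⟨0,1,0⟩ f-->⟨4,4⟩ g-->⟨3,1,4⟩
  e2=⟨0,0,1⟩ f-->⟨3,4⟩ g-->⟨2,3,1⟩
result: ⟨1 3 2; 4 1 3; 3 4 1⟩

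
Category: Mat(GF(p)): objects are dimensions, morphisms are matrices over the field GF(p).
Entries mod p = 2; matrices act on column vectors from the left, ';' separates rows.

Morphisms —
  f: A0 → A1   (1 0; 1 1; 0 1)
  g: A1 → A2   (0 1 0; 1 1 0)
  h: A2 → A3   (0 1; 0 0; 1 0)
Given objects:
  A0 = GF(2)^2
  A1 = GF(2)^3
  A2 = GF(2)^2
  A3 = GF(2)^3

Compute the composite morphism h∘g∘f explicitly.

Answer: (0 1; 0 0; 1 1)

Trace:
  e0=⟨1,0⟩ f→⟨1,1,0⟩ g→⟨1,0⟩ h→⟨0,0,1⟩
  e1=⟨0,1⟩ f→⟨0,1,1⟩ g→⟨1,1⟩ h→⟨1,0,1⟩
result: (0 1; 0 0; 1 1)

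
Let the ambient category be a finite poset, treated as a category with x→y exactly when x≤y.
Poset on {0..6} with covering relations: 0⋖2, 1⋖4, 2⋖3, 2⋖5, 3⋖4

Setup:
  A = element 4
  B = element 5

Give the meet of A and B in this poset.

Answer: A∧B = 2

Derivation:
{x : x≤A ∧ x≤B} = {0,2}  (A=4, B=5)
  0 ≤ 2
  2 ≤ 2
glb = 2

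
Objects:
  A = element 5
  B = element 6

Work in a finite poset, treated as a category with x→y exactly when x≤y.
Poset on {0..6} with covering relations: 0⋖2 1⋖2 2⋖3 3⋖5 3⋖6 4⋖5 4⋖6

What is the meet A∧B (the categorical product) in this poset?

Answer: NO MEET EXISTS

Derivation:
Lower bounds of A=5 and B=6: {0,1,2,3,4}
  maximal lower bounds 3 and 4 are incomparable: neither 3⊑4 nor 4⊑3
→ no greatest lower bound exists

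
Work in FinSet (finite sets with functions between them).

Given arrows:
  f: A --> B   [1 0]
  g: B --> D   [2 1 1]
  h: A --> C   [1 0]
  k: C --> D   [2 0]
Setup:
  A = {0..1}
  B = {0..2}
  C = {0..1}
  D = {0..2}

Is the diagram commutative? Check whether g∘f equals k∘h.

Answer: DOES NOT COMMUTE

Trace:
Along f;g (path 1):
  0 f-->1 g-->1
  1 f-->0 g-->2
  result₁ = [1 2]
Along h;k (path 2):
  0 h-->1 k-->0
  1 h-->0 k-->2
  result₂ = [0 2]
Equal? differ; not commutative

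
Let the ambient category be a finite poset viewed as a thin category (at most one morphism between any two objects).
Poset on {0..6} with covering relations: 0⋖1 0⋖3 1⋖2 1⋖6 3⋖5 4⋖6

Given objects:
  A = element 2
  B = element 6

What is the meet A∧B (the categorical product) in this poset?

Common predecessors of 2,6: {0,1}
  0 <= 1
  1 <= 1
glb = 1

Answer: A∧B = 1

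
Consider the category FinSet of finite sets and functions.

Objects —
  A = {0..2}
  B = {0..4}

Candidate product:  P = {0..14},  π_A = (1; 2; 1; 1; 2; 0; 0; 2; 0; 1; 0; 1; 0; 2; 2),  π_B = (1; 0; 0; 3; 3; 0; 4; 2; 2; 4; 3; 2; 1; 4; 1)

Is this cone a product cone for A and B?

Answer: VALID PRODUCT

Work:
|A|·|B| = 3·5 = 15;  |P| = 15
Check the pairing map k ↦ (π_A(k), π_B(k)):
  0 : (1,1)
  1 : (2,0)
  2 : (1,0)
  3 : (1,3)
  4 : (2,3)
  5 : (0,0)
  6 : (0,4)
  7 : (2,2)
  8 : (0,2)
  9 : (1,4)
  10 : (0,3)
  11 : (1,2)
  12 : (0,1)
  13 : (2,4)
  14 : (2,1)
distinct pairs in image: 15 / 15 needed
  → bijection onto A×B; projections well-typed.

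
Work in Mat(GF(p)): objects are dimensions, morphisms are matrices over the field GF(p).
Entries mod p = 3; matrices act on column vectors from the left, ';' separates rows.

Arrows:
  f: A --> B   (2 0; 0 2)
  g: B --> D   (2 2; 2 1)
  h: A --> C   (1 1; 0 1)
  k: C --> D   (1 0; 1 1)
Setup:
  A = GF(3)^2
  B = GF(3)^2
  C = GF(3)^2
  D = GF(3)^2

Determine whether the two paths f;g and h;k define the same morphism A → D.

Along f;g (path 1):
  e0=⟨1,0⟩ f-->⟨2,0⟩ g-->⟨1,1⟩
  e1=⟨0,1⟩ f-->⟨0,2⟩ g-->⟨1,2⟩
  composite₁ = (1 1; 1 2)
Along h;k (path 2):
  e0=⟨1,0⟩ h-->⟨1,0⟩ k-->⟨1,1⟩
  e1=⟨0,1⟩ h-->⟨1,1⟩ k-->⟨1,2⟩
  composite₂ = (1 1; 1 2)
Equal? same morphism ✓

Answer: COMMUTES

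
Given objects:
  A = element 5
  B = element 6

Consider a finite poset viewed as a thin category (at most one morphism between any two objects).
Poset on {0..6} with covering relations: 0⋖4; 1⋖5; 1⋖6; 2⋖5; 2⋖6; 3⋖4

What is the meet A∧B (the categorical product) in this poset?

{x : x⊑A ∧ x⊑B} = {1,2}  (A=5, B=6)
  maximal lower bounds 1 and 2 are incomparable: neither 1⊑2 nor 2⊑1
→ no greatest lower bound exists

Answer: NO MEET EXISTS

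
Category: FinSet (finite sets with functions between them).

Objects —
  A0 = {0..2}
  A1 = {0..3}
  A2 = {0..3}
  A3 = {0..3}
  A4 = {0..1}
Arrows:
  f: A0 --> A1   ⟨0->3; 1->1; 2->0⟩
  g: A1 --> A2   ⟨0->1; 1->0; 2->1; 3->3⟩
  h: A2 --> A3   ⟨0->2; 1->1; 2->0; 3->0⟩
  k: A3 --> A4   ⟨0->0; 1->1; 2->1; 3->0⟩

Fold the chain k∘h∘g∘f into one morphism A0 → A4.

  0 f-->3 g-->3 h-->0 k-->0
  1 f-->1 g-->0 h-->2 k-->1
  2 f-->0 g-->1 h-->1 k-->1
result: ⟨0->0; 1->1; 2->1⟩

Answer: ⟨0->0; 1->1; 2->1⟩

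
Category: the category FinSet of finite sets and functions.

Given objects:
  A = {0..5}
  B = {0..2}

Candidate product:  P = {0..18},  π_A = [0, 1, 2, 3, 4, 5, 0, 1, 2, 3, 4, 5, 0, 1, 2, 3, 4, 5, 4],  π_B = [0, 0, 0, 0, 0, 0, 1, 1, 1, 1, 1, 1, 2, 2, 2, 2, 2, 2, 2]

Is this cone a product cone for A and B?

Answer: NOT A VALID PRODUCT — |P|=19 ≠ |A|·|B|=18

Trace:
|A|·|B| = 6·3 = 18;  |P| = 19
  → cardinalities differ; no bijection possible.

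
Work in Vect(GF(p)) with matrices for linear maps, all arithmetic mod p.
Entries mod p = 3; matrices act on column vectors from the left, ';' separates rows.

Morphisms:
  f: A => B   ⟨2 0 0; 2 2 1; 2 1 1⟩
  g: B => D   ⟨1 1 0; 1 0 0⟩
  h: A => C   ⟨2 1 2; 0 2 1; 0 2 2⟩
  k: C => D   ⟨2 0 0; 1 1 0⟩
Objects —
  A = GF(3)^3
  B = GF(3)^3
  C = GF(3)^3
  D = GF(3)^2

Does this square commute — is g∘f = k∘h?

1) trace f;g:
  e0=[1,0,0] f=>[2,2,2] g=>[1,2]
  e1=[0,1,0] f=>[0,2,1] g=>[2,0]
  e2=[0,0,1] f=>[0,1,1] g=>[1,0]
  result₁ = ⟨1 2 1; 2 0 0⟩
2) trace h;k:
  e0=[1,0,0] h=>[2,0,0] k=>[1,2]
  e1=[0,1,0] h=>[1,2,2] k=>[2,0]
  e2=[0,0,1] h=>[2,1,2] k=>[1,0]
  result₂ = ⟨1 2 1; 2 0 0⟩
Equal? YES — commutes

Answer: COMMUTES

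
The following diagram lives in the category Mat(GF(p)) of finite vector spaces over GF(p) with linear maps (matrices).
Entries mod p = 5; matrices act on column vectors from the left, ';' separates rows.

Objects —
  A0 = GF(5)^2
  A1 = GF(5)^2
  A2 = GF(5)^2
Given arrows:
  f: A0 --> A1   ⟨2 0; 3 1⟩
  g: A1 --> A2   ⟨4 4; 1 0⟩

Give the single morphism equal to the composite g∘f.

Answer: ⟨0 4; 2 0⟩

Derivation:
  e0=⟨1,0⟩ f-->⟨2,3⟩ g-->⟨0,2⟩
  e1=⟨0,1⟩ f-->⟨0,1⟩ g-->⟨4,0⟩
composite: ⟨0 4; 2 0⟩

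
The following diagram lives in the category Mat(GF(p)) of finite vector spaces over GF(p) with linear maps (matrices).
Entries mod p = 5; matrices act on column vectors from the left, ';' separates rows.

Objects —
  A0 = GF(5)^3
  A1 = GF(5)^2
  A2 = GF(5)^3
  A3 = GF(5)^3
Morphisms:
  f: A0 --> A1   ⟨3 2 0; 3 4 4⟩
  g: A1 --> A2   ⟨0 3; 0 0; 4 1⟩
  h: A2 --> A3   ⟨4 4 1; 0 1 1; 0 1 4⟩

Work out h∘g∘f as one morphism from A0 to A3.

Answer: ⟨1 0 2; 0 2 4; 0 3 1⟩

Derivation:
  e0=[1,0,0] f-->[3,3] g-->[4,0,0] h-->[1,0,0]
  e1=[0,1,0] f-->[2,4] g-->[2,0,2] h-->[0,2,3]
  e2=[0,0,1] f-->[0,4] g-->[2,0,4] h-->[2,4,1]
composite: ⟨1 0 2; 0 2 4; 0 3 1⟩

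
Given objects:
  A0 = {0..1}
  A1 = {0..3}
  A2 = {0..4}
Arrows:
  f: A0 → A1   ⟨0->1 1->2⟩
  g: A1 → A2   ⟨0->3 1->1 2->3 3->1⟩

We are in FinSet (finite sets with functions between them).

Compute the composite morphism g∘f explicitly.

Answer: ⟨0->1 1->3⟩

Derivation:
  0 f→1 g→1
  1 f→2 g→3
composite: ⟨0->1 1->3⟩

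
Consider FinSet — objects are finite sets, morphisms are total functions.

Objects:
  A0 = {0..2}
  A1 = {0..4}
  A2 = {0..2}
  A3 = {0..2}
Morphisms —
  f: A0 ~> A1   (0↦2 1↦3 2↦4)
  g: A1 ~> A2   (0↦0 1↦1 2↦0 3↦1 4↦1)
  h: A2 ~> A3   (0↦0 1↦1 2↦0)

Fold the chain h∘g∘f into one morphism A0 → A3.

Answer: (0↦0 1↦1 2↦1)

Derivation:
  0 f~>2 g~>0 h~>0
  1 f~>3 g~>1 h~>1
  2 f~>4 g~>1 h~>1
result: (0↦0 1↦1 2↦1)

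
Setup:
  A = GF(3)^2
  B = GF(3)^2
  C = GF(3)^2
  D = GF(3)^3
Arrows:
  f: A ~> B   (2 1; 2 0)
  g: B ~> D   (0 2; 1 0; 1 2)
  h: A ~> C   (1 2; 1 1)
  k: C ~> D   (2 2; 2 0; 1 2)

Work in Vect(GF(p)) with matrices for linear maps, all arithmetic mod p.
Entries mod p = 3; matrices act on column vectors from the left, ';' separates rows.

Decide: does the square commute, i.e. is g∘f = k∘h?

Along f;g (path 1):
  e0=[1,0] f~>[2,2] g~>[1,2,0]
  e1=[0,1] f~>[1,0] g~>[0,1,1]
  ⟦path⟧₁ = (1 0; 2 1; 0 1)
Along h;k (path 2):
  e0=[1,0] h~>[1,1] k~>[1,2,0]
  e1=[0,1] h~>[2,1] k~>[0,1,1]
  ⟦path⟧₂ = (1 0; 2 1; 0 1)
Equal? equal; square commutes

Answer: COMMUTES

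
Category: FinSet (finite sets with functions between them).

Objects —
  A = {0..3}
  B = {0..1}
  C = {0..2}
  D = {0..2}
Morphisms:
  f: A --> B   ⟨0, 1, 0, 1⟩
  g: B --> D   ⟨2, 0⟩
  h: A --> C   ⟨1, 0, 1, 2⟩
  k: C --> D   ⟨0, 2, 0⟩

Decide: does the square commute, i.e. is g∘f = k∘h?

Answer: COMMUTES

Work:
Path 1 = f;g:
  0 f-->0 g-->2
  1 f-->1 g-->0
  2 f-->0 g-->2
  3 f-->1 g-->0
  ⟦path⟧₁ = ⟨2, 0, 2, 0⟩
Path 2 = h;k:
  0 h-->1 k-->2
  1 h-->0 k-->0
  2 h-->1 k-->2
  3 h-->2 k-->0
  ⟦path⟧₂ = ⟨2, 0, 2, 0⟩
Equal? equal; square commutes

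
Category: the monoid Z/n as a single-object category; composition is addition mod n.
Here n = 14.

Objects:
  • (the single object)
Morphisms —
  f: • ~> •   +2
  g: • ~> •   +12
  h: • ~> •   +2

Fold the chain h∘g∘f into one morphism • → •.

Answer: +2

Work:
  0 +2≡2 +12≡0 +2≡2  (mod 14)
result: +2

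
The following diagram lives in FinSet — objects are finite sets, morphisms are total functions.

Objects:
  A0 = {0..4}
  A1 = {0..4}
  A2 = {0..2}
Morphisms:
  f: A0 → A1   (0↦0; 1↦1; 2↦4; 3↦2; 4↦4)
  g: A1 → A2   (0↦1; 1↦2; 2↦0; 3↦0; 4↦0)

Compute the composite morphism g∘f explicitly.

Answer: (0↦1; 1↦2; 2↦0; 3↦0; 4↦0)

Derivation:
  0 f→0 g→1
  1 f→1 g→2
  2 f→4 g→0
  3 f→2 g→0
  4 f→4 g→0
composite: (0↦1; 1↦2; 2↦0; 3↦0; 4↦0)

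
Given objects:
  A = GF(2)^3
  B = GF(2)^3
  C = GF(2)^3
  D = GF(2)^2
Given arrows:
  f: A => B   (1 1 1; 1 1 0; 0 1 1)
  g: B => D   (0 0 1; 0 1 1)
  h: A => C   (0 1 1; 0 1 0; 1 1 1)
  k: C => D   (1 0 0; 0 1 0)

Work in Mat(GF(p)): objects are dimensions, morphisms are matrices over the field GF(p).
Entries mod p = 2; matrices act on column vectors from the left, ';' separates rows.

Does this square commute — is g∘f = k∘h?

Along f;g (path 1):
  e0=(1,0,0) f=>(1,1,0) g=>(0,1)
  e1=(0,1,0) f=>(1,1,1) g=>(1,0)
  e2=(0,0,1) f=>(1,0,1) g=>(1,1)
  composite₁ = (0 1 1; 1 0 1)
Along h;k (path 2):
  e0=(1,0,0) h=>(0,0,1) k=>(0,0)
  e1=(0,1,0) h=>(1,1,1) k=>(1,1)
  e2=(0,0,1) h=>(1,0,1) k=>(1,0)
  composite₂ = (0 1 1; 0 1 0)
Equal? distinct morphisms ✗

Answer: DOES NOT COMMUTE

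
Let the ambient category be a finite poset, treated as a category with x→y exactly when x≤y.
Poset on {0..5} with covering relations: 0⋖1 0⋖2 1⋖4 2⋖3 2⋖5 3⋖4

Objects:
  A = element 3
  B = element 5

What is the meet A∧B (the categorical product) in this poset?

Answer: A∧B = 2

Derivation:
Common predecessors of 3,5: {0,2}
  0 <= 2
  2 <= 2
glb = 2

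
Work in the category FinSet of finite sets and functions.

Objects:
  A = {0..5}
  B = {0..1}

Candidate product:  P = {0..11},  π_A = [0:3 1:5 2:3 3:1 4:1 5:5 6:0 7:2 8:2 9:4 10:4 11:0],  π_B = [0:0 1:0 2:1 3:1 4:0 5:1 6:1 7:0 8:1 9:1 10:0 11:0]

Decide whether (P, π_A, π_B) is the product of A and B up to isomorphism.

Answer: VALID PRODUCT

Work:
|A|·|B| = 6·2 = 12;  |P| = 12
Check the pairing map k ↦ (π_A(k), π_B(k)):
  0 : (3,0)
  1 : (5,0)
  2 : (3,1)
  3 : (1,1)
  4 : (1,0)
  5 : (5,1)
  6 : (0,1)
  7 : (2,0)
  8 : (2,1)
  9 : (4,1)
  10 : (4,0)
  11 : (0,0)
distinct pairs in image: 12 / 12 needed
  → bijection onto A×B; projections well-typed.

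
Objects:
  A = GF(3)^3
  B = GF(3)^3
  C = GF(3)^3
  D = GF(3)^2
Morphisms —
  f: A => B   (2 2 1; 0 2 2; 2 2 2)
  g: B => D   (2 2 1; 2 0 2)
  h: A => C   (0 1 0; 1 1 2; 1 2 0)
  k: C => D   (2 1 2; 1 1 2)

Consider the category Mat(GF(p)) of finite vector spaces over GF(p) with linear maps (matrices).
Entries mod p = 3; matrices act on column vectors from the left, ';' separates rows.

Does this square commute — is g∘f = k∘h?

Answer: DOES NOT COMMUTE

Work:
Along f;g (path 1):
  e0=⟨1,0,0⟩ f=>⟨2,0,2⟩ g=>⟨0,2⟩
  e1=⟨0,1,0⟩ f=>⟨2,2,2⟩ g=>⟨1,2⟩
  e2=⟨0,0,1⟩ f=>⟨1,2,2⟩ g=>⟨2,0⟩
  composite₁ = (0 1 2; 2 2 0)
Along h;k (path 2):
  e0=⟨1,0,0⟩ h=>⟨0,1,1⟩ k=>⟨0,0⟩
  e1=⟨0,1,0⟩ h=>⟨1,1,2⟩ k=>⟨1,0⟩
  e2=⟨0,0,1⟩ h=>⟨0,2,0⟩ k=>⟨2,2⟩
  composite₂ = (0 1 2; 0 0 2)
Equal? distinct morphisms ✗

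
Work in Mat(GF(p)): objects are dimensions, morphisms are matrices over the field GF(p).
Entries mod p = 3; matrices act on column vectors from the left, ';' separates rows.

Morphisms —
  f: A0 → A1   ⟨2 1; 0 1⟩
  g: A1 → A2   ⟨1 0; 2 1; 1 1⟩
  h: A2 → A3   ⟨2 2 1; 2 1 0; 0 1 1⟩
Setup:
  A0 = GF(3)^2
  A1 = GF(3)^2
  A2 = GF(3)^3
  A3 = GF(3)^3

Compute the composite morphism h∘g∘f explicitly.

  e0=(1,0) f→(2,0) g→(2,1,2) h→(2,2,0)
  e1=(0,1) f→(1,1) g→(1,0,2) h→(1,2,2)
composite: ⟨2 1; 2 2; 0 2⟩

Answer: ⟨2 1; 2 2; 0 2⟩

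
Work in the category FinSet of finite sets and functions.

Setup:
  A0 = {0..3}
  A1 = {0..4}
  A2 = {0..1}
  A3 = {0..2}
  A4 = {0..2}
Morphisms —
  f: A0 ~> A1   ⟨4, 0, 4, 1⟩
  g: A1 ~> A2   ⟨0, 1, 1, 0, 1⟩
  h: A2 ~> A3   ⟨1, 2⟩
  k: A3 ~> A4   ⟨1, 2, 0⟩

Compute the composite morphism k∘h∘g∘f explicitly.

  0 f~>4 g~>1 h~>2 k~>0
  1 f~>0 g~>0 h~>1 k~>2
  2 f~>4 g~>1 h~>2 k~>0
  3 f~>1 g~>1 h~>2 k~>0
⟦path⟧: ⟨0, 2, 0, 0⟩

Answer: ⟨0, 2, 0, 0⟩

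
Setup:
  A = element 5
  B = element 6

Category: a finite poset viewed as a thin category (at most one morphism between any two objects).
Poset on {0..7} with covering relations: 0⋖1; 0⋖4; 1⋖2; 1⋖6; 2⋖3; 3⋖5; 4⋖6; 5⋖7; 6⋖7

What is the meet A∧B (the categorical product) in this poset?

Answer: A∧B = 1

Derivation:
Lower bounds of A=5 and B=6: {0,1}
  0 <= 1
  1 <= 1
glb = 1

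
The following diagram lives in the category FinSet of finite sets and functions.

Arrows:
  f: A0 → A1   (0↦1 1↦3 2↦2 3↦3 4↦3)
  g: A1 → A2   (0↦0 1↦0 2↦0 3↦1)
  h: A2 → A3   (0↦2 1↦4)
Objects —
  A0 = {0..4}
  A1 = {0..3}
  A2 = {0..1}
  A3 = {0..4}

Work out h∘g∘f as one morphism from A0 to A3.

  0 f→1 g→0 h→2
  1 f→3 g→1 h→4
  2 f→2 g→0 h→2
  3 f→3 g→1 h→4
  4 f→3 g→1 h→4
⟦path⟧: (0↦2 1↦4 2↦2 3↦4 4↦4)

Answer: (0↦2 1↦4 2↦2 3↦4 4↦4)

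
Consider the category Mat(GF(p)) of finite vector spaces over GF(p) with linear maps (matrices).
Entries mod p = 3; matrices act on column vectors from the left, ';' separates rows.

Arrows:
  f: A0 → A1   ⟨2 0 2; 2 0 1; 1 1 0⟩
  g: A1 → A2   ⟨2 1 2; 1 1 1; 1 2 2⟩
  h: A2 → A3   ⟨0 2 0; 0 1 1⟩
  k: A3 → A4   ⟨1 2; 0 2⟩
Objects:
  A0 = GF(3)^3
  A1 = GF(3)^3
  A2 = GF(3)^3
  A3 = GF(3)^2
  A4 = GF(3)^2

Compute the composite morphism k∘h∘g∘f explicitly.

Answer: ⟨0 2 2; 2 0 2⟩

Work:
  e0=[1,0,0] f→[2,2,1] g→[2,2,2] h→[1,1] k→[0,2]
  e1=[0,1,0] f→[0,0,1] g→[2,1,2] h→[2,0] k→[2,0]
  e2=[0,0,1] f→[2,1,0] g→[2,0,1] h→[0,1] k→[2,2]
⟦path⟧: ⟨0 2 2; 2 0 2⟩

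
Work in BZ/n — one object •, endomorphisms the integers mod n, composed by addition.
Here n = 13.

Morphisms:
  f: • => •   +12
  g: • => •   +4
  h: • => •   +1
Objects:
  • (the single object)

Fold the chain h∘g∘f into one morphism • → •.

  0 +12≡12 +4≡3 +1≡4  (mod 13)
composite: +4

Answer: +4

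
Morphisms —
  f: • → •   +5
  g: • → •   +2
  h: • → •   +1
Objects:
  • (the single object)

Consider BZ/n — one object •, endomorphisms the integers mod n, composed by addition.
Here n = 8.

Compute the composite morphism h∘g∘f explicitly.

Answer: +0

Work:
  0 +5≡5 +2≡7 +1≡0  (mod 8)
composite: +0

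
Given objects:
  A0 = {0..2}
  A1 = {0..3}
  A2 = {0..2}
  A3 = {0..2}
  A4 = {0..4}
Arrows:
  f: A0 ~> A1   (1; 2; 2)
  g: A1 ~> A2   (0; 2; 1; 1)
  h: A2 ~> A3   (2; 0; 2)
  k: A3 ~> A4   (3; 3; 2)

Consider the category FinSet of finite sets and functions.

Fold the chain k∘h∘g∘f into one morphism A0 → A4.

  0 f~>1 g~>2 h~>2 k~>2
  1 f~>2 g~>1 h~>0 k~>3
  2 f~>2 g~>1 h~>0 k~>3
composite: (2; 3; 3)

Answer: (2; 3; 3)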